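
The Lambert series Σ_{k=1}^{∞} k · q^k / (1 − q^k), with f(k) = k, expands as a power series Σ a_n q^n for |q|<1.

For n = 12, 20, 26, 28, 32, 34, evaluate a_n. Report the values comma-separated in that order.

n=12: 1·12 2·6 3·4 4·3 6·2 12·1  f→[1+2+3+4+6+12]=28
d|20:{1,2,4,5,10,20}  Σf=1+2+4+5+10+20=42
[q^26] f(26)=26,f(13)=13,f(2)=2,f(1)=1 ⇒ 42
q^28  k|28↦f(k): 28:28 14:14 7:7 4:4 2:2 1:1  a_28=56
d|32:{32,16,8,4,2,1}  Σf=32+16+8+4+2+1=63
n=34: 34·1 17·2 2·17 1·34  f→[34+17+2+1]=54

28, 42, 42, 56, 63, 54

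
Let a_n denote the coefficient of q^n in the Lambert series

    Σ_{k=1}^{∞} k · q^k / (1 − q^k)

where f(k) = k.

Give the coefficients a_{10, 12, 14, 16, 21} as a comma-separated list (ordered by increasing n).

[q^10] f(10)=10,f(5)=5,f(2)=2,f(1)=1 ⇒ 18
n=12: 1·12 2·6 3·4 4·3 6·2 12·1  f→[1+2+3+4+6+12]=28
[q^14] f(14)=14,f(7)=7,f(2)=2,f(1)=1 ⇒ 24
n=16: 16·1 8·2 4·4 2·8 1·16  f→[16+8+4+2+1]=31
q^21  k|21↦f(k): 1:1 3:3 7:7 21:21  a_21=32

18, 28, 24, 31, 32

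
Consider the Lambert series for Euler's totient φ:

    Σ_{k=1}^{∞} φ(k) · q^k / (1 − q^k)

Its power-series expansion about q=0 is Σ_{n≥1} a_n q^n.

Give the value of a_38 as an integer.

q^38  k|38↦φ(k): 38:18 19:18 2:1 1:1  a_38=38

a_38 = 38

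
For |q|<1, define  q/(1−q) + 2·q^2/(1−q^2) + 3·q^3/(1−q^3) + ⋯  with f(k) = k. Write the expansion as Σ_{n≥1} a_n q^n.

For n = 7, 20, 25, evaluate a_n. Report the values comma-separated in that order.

q^7  k|7↦f(k): 7:7 1:1  a_7=8
q^20  k|20↦f(k): 20:20 10:10 5:5 4:4 2:2 1:1  a_20=42
d|25:{1,5,25}  Σf=1+5+25=31

8, 42, 31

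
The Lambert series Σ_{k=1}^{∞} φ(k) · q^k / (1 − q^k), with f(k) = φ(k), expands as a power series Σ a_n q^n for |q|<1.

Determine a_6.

[q^6] φ(6)=2,φ(3)=2,φ(2)=1,φ(1)=1 ⇒ 6

a_6 = 6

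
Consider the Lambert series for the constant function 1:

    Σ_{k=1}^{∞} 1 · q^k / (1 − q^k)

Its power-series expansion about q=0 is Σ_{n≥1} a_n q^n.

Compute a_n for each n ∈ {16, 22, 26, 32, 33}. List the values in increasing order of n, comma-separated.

q^16  k|16↦f(k): 1:1 2:1 4:1 8:1 16:1  a_16=5
q^22  k|22↦f(k): 22:1 11:1 2:1 1:1  a_22=4
n=26: 26·1 13·2 2·13 1·26  f→[1+1+1+1]=4
n=32: 1·32 2·16 4·8 8·4 16·2 32·1  f→[1+1+1+1+1+1]=6
n=33: 33·1 11·3 3·11 1·33  f→[1+1+1+1]=4

5, 4, 4, 6, 4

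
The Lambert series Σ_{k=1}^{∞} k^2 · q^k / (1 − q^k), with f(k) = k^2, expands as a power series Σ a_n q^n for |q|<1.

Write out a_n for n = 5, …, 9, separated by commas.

q^5  k|5↦f(k): 5:25 1:1  a_5=26
d|6:{6,3,2,1}  Σf=36+9+4+1=50
q^7  k|7↦f(k): 1:1 7:49  a_7=50
[q^8] f(1)=1,f(2)=4,f(4)=16,f(8)=64 ⇒ 85
q^9  k|9↦f(k): 9:81 3:9 1:1  a_9=91

26, 50, 50, 85, 91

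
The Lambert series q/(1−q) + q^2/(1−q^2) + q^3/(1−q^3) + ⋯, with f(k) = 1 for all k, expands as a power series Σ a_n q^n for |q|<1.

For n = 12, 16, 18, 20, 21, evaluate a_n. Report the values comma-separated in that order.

6, 5, 6, 6, 4

n=12: 1·12 2·6 3·4 4·3 6·2 12·1  f→[1+1+1+1+1+1]=6
n=16: 16·1 8·2 4·4 2·8 1·16  f→[1+1+1+1+1]=5
[q^18] f(1)=1,f(2)=1,f(3)=1,f(6)=1,f(9)=1,f(18)=1 ⇒ 6
d|20:{20,10,5,4,2,1}  Σf=1+1+1+1+1+1=6
n=21: 1·21 3·7 7·3 21·1  f→[1+1+1+1]=4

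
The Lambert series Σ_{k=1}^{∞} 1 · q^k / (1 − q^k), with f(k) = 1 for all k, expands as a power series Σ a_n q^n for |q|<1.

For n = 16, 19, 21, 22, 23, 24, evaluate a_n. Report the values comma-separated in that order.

[q^16] f(1)=1,f(2)=1,f(4)=1,f(8)=1,f(16)=1 ⇒ 5
[q^19] f(19)=1,f(1)=1 ⇒ 2
n=21: 1·21 3·7 7·3 21·1  f→[1+1+1+1]=4
n=22: 1·22 2·11 11·2 22·1  f→[1+1+1+1]=4
[q^23] f(1)=1,f(23)=1 ⇒ 2
[q^24] f(24)=1,f(12)=1,f(8)=1,f(6)=1,f(4)=1,f(3)=1,f(2)=1,f(1)=1 ⇒ 8

5, 2, 4, 4, 2, 8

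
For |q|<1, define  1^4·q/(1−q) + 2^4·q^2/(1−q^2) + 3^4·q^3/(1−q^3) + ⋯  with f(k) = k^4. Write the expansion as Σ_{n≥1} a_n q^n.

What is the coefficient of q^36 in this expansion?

d|36:{36,18,12,9,6,4,3,2,1}  Σf=1679616+104976+20736+6561+1296+256+81+16+1=1813539

a_36 = 1813539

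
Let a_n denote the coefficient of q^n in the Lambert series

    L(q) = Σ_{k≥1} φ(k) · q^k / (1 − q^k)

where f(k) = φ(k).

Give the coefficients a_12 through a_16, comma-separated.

n=12: 1·12 2·6 3·4 4·3 6·2 12·1  φ→[1+1+2+2+2+4]=12
q^13  k|13↦φ(k): 13:12 1:1  a_13=13
q^14  k|14↦φ(k): 14:6 7:6 2:1 1:1  a_14=14
[q^15] φ(1)=1,φ(3)=2,φ(5)=4,φ(15)=8 ⇒ 15
d|16:{1,2,4,8,16}  Σφ=1+1+2+4+8=16

12, 13, 14, 15, 16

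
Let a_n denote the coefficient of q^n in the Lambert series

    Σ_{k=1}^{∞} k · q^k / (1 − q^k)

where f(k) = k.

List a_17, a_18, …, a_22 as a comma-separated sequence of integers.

[q^17] f(1)=1,f(17)=17 ⇒ 18
n=18: 1·18 2·9 3·6 6·3 9·2 18·1  f→[1+2+3+6+9+18]=39
d|19:{1,19}  Σf=1+19=20
[q^20] f(20)=20,f(10)=10,f(5)=5,f(4)=4,f(2)=2,f(1)=1 ⇒ 42
[q^21] f(1)=1,f(3)=3,f(7)=7,f(21)=21 ⇒ 32
q^22  k|22↦f(k): 22:22 11:11 2:2 1:1  a_22=36

18, 39, 20, 42, 32, 36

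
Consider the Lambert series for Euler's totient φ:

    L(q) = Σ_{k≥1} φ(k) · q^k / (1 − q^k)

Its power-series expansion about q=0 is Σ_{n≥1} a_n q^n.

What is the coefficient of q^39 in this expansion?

q^39  k|39↦φ(k): 1:1 3:2 13:12 39:24  a_39=39

a_39 = 39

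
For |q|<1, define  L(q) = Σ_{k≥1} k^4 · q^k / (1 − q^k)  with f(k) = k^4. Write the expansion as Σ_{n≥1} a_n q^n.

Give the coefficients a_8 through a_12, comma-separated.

n=8: 8·1 4·2 2·4 1·8  f→[4096+256+16+1]=4369
[q^9] f(9)=6561,f(3)=81,f(1)=1 ⇒ 6643
d|10:{10,5,2,1}  Σf=10000+625+16+1=10642
n=11: 11·1 1·11  f→[14641+1]=14642
[q^12] f(12)=20736,f(6)=1296,f(4)=256,f(3)=81,f(2)=16,f(1)=1 ⇒ 22386

4369, 6643, 10642, 14642, 22386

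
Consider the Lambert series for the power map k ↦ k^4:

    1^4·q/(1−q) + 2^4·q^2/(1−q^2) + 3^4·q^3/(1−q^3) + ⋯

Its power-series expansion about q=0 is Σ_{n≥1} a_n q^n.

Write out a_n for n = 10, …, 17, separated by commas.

n=10: 10·1 5·2 2·5 1·10  f→[10000+625+16+1]=10642
q^11  k|11↦f(k): 1:1 11:14641  a_11=14642
[q^12] f(1)=1,f(2)=16,f(3)=81,f(4)=256,f(6)=1296,f(12)=20736 ⇒ 22386
d|13:{13,1}  Σf=28561+1=28562
n=14: 14·1 7·2 2·7 1·14  f→[38416+2401+16+1]=40834
q^15  k|15↦f(k): 1:1 3:81 5:625 15:50625  a_15=51332
d|16:{16,8,4,2,1}  Σf=65536+4096+256+16+1=69905
[q^17] f(17)=83521,f(1)=1 ⇒ 83522

10642, 14642, 22386, 28562, 40834, 51332, 69905, 83522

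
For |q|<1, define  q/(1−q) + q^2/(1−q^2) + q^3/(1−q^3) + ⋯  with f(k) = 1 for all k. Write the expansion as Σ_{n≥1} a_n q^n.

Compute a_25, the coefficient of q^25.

n=25: 25·1 5·5 1·25  f→[1+1+1]=3

a_25 = 3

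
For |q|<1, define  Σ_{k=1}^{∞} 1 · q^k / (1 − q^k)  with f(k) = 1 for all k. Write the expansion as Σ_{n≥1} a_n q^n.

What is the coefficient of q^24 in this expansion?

[q^24] f(1)=1,f(2)=1,f(3)=1,f(4)=1,f(6)=1,f(8)=1,f(12)=1,f(24)=1 ⇒ 8

a_24 = 8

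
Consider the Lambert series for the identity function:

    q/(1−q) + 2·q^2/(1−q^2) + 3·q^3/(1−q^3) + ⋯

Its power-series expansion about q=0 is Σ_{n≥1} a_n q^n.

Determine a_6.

a_6 = 12

[q^6] f(1)=1,f(2)=2,f(3)=3,f(6)=6 ⇒ 12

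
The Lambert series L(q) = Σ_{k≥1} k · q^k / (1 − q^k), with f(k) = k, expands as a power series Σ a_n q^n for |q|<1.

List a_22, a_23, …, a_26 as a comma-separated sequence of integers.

36, 24, 60, 31, 42

[q^22] f(1)=1,f(2)=2,f(11)=11,f(22)=22 ⇒ 36
n=23: 1·23 23·1  f→[1+23]=24
n=24: 1·24 2·12 3·8 4·6 6·4 8·3 12·2 24·1  f→[1+2+3+4+6+8+12+24]=60
d|25:{25,5,1}  Σf=25+5+1=31
d|26:{26,13,2,1}  Σf=26+13+2+1=42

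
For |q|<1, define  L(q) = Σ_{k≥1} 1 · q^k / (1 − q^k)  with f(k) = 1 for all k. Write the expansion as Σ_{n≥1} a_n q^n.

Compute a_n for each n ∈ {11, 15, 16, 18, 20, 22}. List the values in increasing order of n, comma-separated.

2, 4, 5, 6, 6, 4

d|11:{1,11}  Σf=1+1=2
n=15: 1·15 3·5 5·3 15·1  f→[1+1+1+1]=4
n=16: 16·1 8·2 4·4 2·8 1·16  f→[1+1+1+1+1]=5
d|18:{1,2,3,6,9,18}  Σf=1+1+1+1+1+1=6
q^20  k|20↦f(k): 20:1 10:1 5:1 4:1 2:1 1:1  a_20=6
q^22  k|22↦f(k): 22:1 11:1 2:1 1:1  a_22=4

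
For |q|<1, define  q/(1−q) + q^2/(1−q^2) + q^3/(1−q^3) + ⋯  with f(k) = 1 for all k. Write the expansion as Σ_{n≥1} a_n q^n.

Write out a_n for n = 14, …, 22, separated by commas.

4, 4, 5, 2, 6, 2, 6, 4, 4

[q^14] f(1)=1,f(2)=1,f(7)=1,f(14)=1 ⇒ 4
n=15: 15·1 5·3 3·5 1·15  f→[1+1+1+1]=4
n=16: 1·16 2·8 4·4 8·2 16·1  f→[1+1+1+1+1]=5
n=17: 1·17 17·1  f→[1+1]=2
[q^18] f(18)=1,f(9)=1,f(6)=1,f(3)=1,f(2)=1,f(1)=1 ⇒ 6
q^19  k|19↦f(k): 1:1 19:1  a_19=2
d|20:{1,2,4,5,10,20}  Σf=1+1+1+1+1+1=6
q^21  k|21↦f(k): 1:1 3:1 7:1 21:1  a_21=4
[q^22] f(22)=1,f(11)=1,f(2)=1,f(1)=1 ⇒ 4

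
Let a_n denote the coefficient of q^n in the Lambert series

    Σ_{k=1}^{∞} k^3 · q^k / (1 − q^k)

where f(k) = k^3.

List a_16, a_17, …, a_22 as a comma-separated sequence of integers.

d|16:{1,2,4,8,16}  Σf=1+8+64+512+4096=4681
n=17: 1·17 17·1  f→[1+4913]=4914
d|18:{1,2,3,6,9,18}  Σf=1+8+27+216+729+5832=6813
n=19: 1·19 19·1  f→[1+6859]=6860
d|20:{1,2,4,5,10,20}  Σf=1+8+64+125+1000+8000=9198
[q^21] f(21)=9261,f(7)=343,f(3)=27,f(1)=1 ⇒ 9632
[q^22] f(22)=10648,f(11)=1331,f(2)=8,f(1)=1 ⇒ 11988

4681, 4914, 6813, 6860, 9198, 9632, 11988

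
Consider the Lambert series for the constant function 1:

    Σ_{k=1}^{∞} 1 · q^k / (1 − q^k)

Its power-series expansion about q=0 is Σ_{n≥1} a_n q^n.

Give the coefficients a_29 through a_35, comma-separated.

2, 8, 2, 6, 4, 4, 4

d|29:{29,1}  Σf=1+1=2
q^30  k|30↦f(k): 30:1 15:1 10:1 6:1 5:1 3:1 2:1 1:1  a_30=8
[q^31] f(31)=1,f(1)=1 ⇒ 2
[q^32] f(1)=1,f(2)=1,f(4)=1,f(8)=1,f(16)=1,f(32)=1 ⇒ 6
q^33  k|33↦f(k): 33:1 11:1 3:1 1:1  a_33=4
q^34  k|34↦f(k): 1:1 2:1 17:1 34:1  a_34=4
[q^35] f(35)=1,f(7)=1,f(5)=1,f(1)=1 ⇒ 4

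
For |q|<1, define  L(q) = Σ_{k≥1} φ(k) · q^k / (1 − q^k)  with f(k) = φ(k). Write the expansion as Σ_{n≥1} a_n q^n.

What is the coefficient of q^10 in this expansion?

n=10: 10·1 5·2 2·5 1·10  φ→[4+4+1+1]=10

a_10 = 10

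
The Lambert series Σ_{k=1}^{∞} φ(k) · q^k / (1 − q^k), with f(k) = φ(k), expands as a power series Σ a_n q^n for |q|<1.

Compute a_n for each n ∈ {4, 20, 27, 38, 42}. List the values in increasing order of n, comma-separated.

n=4: 1·4 2·2 4·1  φ→[1+1+2]=4
d|20:{20,10,5,4,2,1}  Σφ=8+4+4+2+1+1=20
n=27: 27·1 9·3 3·9 1·27  φ→[18+6+2+1]=27
[q^38] φ(38)=18,φ(19)=18,φ(2)=1,φ(1)=1 ⇒ 38
n=42: 1·42 2·21 3·14 6·7 7·6 14·3 21·2 42·1  φ→[1+1+2+2+6+6+12+12]=42

4, 20, 27, 38, 42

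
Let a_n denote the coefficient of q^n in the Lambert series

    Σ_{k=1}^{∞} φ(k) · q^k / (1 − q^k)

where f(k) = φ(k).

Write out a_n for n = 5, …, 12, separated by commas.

d|5:{1,5}  Σφ=1+4=5
d|6:{1,2,3,6}  Σφ=1+1+2+2=6
d|7:{7,1}  Σφ=6+1=7
q^8  k|8↦φ(k): 1:1 2:1 4:2 8:4  a_8=8
[q^9] φ(9)=6,φ(3)=2,φ(1)=1 ⇒ 9
d|10:{1,2,5,10}  Σφ=1+1+4+4=10
[q^11] φ(1)=1,φ(11)=10 ⇒ 11
n=12: 12·1 6·2 4·3 3·4 2·6 1·12  φ→[4+2+2+2+1+1]=12

5, 6, 7, 8, 9, 10, 11, 12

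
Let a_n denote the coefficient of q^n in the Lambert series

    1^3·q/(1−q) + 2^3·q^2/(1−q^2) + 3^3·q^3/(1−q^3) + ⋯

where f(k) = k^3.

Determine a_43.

a_43 = 79508

d|43:{43,1}  Σf=79507+1=79508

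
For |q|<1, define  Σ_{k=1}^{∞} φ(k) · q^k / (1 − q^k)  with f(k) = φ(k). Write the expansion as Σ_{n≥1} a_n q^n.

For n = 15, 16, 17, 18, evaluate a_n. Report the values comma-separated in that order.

q^15  k|15↦φ(k): 15:8 5:4 3:2 1:1  a_15=15
n=16: 16·1 8·2 4·4 2·8 1·16  φ→[8+4+2+1+1]=16
q^17  k|17↦φ(k): 17:16 1:1  a_17=17
[q^18] φ(1)=1,φ(2)=1,φ(3)=2,φ(6)=2,φ(9)=6,φ(18)=6 ⇒ 18

15, 16, 17, 18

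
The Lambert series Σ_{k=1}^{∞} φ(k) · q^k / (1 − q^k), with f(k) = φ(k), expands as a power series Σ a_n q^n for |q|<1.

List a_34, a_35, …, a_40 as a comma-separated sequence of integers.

n=34: 1·34 2·17 17·2 34·1  φ→[1+1+16+16]=34
n=35: 35·1 7·5 5·7 1·35  φ→[24+6+4+1]=35
q^36  k|36↦φ(k): 36:12 18:6 12:4 9:6 6:2 4:2 3:2 2:1 1:1  a_36=36
q^37  k|37↦φ(k): 1:1 37:36  a_37=37
d|38:{38,19,2,1}  Σφ=18+18+1+1=38
n=39: 39·1 13·3 3·13 1·39  φ→[24+12+2+1]=39
[q^40] φ(1)=1,φ(2)=1,φ(4)=2,φ(5)=4,φ(8)=4,φ(10)=4,φ(20)=8,φ(40)=16 ⇒ 40

34, 35, 36, 37, 38, 39, 40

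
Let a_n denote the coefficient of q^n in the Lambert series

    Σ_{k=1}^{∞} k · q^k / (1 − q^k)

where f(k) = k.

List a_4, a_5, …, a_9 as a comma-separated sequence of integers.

7, 6, 12, 8, 15, 13

q^4  k|4↦f(k): 1:1 2:2 4:4  a_4=7
[q^5] f(1)=1,f(5)=5 ⇒ 6
n=6: 6·1 3·2 2·3 1·6  f→[6+3+2+1]=12
q^7  k|7↦f(k): 7:7 1:1  a_7=8
n=8: 8·1 4·2 2·4 1·8  f→[8+4+2+1]=15
n=9: 9·1 3·3 1·9  f→[9+3+1]=13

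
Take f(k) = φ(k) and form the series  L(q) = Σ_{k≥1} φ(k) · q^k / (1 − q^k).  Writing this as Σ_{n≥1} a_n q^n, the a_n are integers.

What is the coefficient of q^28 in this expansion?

q^28  k|28↦φ(k): 1:1 2:1 4:2 7:6 14:6 28:12  a_28=28

a_28 = 28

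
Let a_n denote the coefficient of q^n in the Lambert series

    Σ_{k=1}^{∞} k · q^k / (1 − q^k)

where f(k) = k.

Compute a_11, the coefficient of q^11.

q^11  k|11↦f(k): 11:11 1:1  a_11=12

a_11 = 12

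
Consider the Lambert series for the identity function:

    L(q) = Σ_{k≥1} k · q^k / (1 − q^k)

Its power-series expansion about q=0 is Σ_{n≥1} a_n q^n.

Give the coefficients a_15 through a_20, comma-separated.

d|15:{1,3,5,15}  Σf=1+3+5+15=24
d|16:{1,2,4,8,16}  Σf=1+2+4+8+16=31
n=17: 17·1 1·17  f→[17+1]=18
d|18:{18,9,6,3,2,1}  Σf=18+9+6+3+2+1=39
q^19  k|19↦f(k): 1:1 19:19  a_19=20
d|20:{1,2,4,5,10,20}  Σf=1+2+4+5+10+20=42

24, 31, 18, 39, 20, 42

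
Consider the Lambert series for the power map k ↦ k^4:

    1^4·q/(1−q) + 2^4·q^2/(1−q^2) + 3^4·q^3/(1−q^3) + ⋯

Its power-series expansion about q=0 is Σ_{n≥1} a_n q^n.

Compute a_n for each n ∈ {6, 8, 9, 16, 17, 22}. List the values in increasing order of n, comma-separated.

d|6:{1,2,3,6}  Σf=1+16+81+1296=1394
[q^8] f(8)=4096,f(4)=256,f(2)=16,f(1)=1 ⇒ 4369
[q^9] f(1)=1,f(3)=81,f(9)=6561 ⇒ 6643
n=16: 1·16 2·8 4·4 8·2 16·1  f→[1+16+256+4096+65536]=69905
q^17  k|17↦f(k): 1:1 17:83521  a_17=83522
[q^22] f(22)=234256,f(11)=14641,f(2)=16,f(1)=1 ⇒ 248914

1394, 4369, 6643, 69905, 83522, 248914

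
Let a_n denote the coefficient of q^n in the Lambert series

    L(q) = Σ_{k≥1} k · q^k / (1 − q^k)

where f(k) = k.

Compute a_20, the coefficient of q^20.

a_20 = 42

q^20  k|20↦f(k): 20:20 10:10 5:5 4:4 2:2 1:1  a_20=42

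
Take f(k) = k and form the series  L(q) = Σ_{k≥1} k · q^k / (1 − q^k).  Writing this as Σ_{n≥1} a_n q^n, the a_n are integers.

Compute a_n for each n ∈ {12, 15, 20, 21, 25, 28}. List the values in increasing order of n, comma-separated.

d|12:{1,2,3,4,6,12}  Σf=1+2+3+4+6+12=28
n=15: 15·1 5·3 3·5 1·15  f→[15+5+3+1]=24
n=20: 1·20 2·10 4·5 5·4 10·2 20·1  f→[1+2+4+5+10+20]=42
[q^21] f(21)=21,f(7)=7,f(3)=3,f(1)=1 ⇒ 32
q^25  k|25↦f(k): 1:1 5:5 25:25  a_25=31
n=28: 28·1 14·2 7·4 4·7 2·14 1·28  f→[28+14+7+4+2+1]=56

28, 24, 42, 32, 31, 56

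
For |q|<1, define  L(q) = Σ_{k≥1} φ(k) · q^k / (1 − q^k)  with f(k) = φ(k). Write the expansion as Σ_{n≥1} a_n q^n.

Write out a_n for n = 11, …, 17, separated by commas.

n=11: 11·1 1·11  φ→[10+1]=11
n=12: 12·1 6·2 4·3 3·4 2·6 1·12  φ→[4+2+2+2+1+1]=12
n=13: 13·1 1·13  φ→[12+1]=13
q^14  k|14↦φ(k): 14:6 7:6 2:1 1:1  a_14=14
d|15:{15,5,3,1}  Σφ=8+4+2+1=15
[q^16] φ(1)=1,φ(2)=1,φ(4)=2,φ(8)=4,φ(16)=8 ⇒ 16
n=17: 17·1 1·17  φ→[16+1]=17

11, 12, 13, 14, 15, 16, 17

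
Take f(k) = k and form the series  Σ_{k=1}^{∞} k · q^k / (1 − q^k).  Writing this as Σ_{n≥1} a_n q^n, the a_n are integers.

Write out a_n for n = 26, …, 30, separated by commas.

n=26: 1·26 2·13 13·2 26·1  f→[1+2+13+26]=42
q^27  k|27↦f(k): 27:27 9:9 3:3 1:1  a_27=40
d|28:{28,14,7,4,2,1}  Σf=28+14+7+4+2+1=56
[q^29] f(29)=29,f(1)=1 ⇒ 30
d|30:{1,2,3,5,6,10,15,30}  Σf=1+2+3+5+6+10+15+30=72

42, 40, 56, 30, 72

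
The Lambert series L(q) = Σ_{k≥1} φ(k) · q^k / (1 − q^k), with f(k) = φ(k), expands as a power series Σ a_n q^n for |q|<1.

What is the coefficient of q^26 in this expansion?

n=26: 26·1 13·2 2·13 1·26  φ→[12+12+1+1]=26

a_26 = 26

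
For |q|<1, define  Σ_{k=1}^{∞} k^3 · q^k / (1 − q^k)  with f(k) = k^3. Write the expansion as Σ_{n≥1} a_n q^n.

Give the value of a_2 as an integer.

a_2 = 9

[q^2] f(1)=1,f(2)=8 ⇒ 9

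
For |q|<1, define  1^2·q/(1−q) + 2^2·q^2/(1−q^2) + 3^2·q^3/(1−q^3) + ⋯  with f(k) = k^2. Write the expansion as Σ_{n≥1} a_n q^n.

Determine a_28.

[q^28] f(28)=784,f(14)=196,f(7)=49,f(4)=16,f(2)=4,f(1)=1 ⇒ 1050

a_28 = 1050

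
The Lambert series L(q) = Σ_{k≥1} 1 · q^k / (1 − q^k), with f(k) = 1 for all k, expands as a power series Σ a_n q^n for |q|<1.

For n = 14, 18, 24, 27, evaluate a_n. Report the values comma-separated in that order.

q^14  k|14↦f(k): 14:1 7:1 2:1 1:1  a_14=4
[q^18] f(1)=1,f(2)=1,f(3)=1,f(6)=1,f(9)=1,f(18)=1 ⇒ 6
[q^24] f(1)=1,f(2)=1,f(3)=1,f(4)=1,f(6)=1,f(8)=1,f(12)=1,f(24)=1 ⇒ 8
q^27  k|27↦f(k): 1:1 3:1 9:1 27:1  a_27=4

4, 6, 8, 4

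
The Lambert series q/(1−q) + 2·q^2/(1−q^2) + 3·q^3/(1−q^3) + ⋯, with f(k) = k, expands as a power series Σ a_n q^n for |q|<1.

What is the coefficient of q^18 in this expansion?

a_18 = 39

q^18  k|18↦f(k): 18:18 9:9 6:6 3:3 2:2 1:1  a_18=39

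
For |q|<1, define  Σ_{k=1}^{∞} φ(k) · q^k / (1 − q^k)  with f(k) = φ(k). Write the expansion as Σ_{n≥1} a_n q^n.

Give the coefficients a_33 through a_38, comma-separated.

q^33  k|33↦φ(k): 33:20 11:10 3:2 1:1  a_33=33
d|34:{1,2,17,34}  Σφ=1+1+16+16=34
d|35:{35,7,5,1}  Σφ=24+6+4+1=35
[q^36] φ(1)=1,φ(2)=1,φ(3)=2,φ(4)=2,φ(6)=2,φ(9)=6,φ(12)=4,φ(18)=6,φ(36)=12 ⇒ 36
d|37:{1,37}  Σφ=1+36=37
q^38  k|38↦φ(k): 38:18 19:18 2:1 1:1  a_38=38

33, 34, 35, 36, 37, 38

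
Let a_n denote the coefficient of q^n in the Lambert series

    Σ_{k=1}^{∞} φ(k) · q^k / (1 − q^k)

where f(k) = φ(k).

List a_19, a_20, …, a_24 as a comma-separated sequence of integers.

[q^19] φ(19)=18,φ(1)=1 ⇒ 19
d|20:{20,10,5,4,2,1}  Σφ=8+4+4+2+1+1=20
d|21:{21,7,3,1}  Σφ=12+6+2+1=21
n=22: 1·22 2·11 11·2 22·1  φ→[1+1+10+10]=22
q^23  k|23↦φ(k): 23:22 1:1  a_23=23
d|24:{1,2,3,4,6,8,12,24}  Σφ=1+1+2+2+2+4+4+8=24

19, 20, 21, 22, 23, 24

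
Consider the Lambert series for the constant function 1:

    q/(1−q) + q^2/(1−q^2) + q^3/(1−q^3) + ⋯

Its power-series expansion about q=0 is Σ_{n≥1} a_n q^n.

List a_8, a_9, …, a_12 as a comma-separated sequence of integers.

q^8  k|8↦f(k): 1:1 2:1 4:1 8:1  a_8=4
[q^9] f(1)=1,f(3)=1,f(9)=1 ⇒ 3
[q^10] f(1)=1,f(2)=1,f(5)=1,f(10)=1 ⇒ 4
n=11: 11·1 1·11  f→[1+1]=2
q^12  k|12↦f(k): 1:1 2:1 3:1 4:1 6:1 12:1  a_12=6

4, 3, 4, 2, 6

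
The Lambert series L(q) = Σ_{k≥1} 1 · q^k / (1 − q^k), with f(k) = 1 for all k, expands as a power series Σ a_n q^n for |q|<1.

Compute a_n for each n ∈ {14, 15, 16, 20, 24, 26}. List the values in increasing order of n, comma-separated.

4, 4, 5, 6, 8, 4

d|14:{1,2,7,14}  Σf=1+1+1+1=4
[q^15] f(1)=1,f(3)=1,f(5)=1,f(15)=1 ⇒ 4
d|16:{16,8,4,2,1}  Σf=1+1+1+1+1=5
[q^20] f(1)=1,f(2)=1,f(4)=1,f(5)=1,f(10)=1,f(20)=1 ⇒ 6
q^24  k|24↦f(k): 1:1 2:1 3:1 4:1 6:1 8:1 12:1 24:1  a_24=8
q^26  k|26↦f(k): 26:1 13:1 2:1 1:1  a_26=4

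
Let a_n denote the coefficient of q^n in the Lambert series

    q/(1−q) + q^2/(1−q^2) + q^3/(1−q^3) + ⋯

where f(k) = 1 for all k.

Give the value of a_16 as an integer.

a_16 = 5

n=16: 1·16 2·8 4·4 8·2 16·1  f→[1+1+1+1+1]=5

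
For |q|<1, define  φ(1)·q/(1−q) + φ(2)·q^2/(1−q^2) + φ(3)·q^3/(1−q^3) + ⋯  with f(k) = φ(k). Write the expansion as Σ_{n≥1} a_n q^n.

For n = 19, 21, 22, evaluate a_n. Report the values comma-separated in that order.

n=19: 19·1 1·19  φ→[18+1]=19
q^21  k|21↦φ(k): 1:1 3:2 7:6 21:12  a_21=21
d|22:{1,2,11,22}  Σφ=1+1+10+10=22

19, 21, 22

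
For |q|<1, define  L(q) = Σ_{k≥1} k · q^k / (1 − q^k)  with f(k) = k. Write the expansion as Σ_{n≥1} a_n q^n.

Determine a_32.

[q^32] f(1)=1,f(2)=2,f(4)=4,f(8)=8,f(16)=16,f(32)=32 ⇒ 63

a_32 = 63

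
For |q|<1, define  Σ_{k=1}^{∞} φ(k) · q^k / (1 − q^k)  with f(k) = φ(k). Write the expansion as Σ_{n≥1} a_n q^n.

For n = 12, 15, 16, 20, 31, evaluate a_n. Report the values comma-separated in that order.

q^12  k|12↦φ(k): 12:4 6:2 4:2 3:2 2:1 1:1  a_12=12
[q^15] φ(15)=8,φ(5)=4,φ(3)=2,φ(1)=1 ⇒ 15
[q^16] φ(16)=8,φ(8)=4,φ(4)=2,φ(2)=1,φ(1)=1 ⇒ 16
[q^20] φ(20)=8,φ(10)=4,φ(5)=4,φ(4)=2,φ(2)=1,φ(1)=1 ⇒ 20
q^31  k|31↦φ(k): 31:30 1:1  a_31=31

12, 15, 16, 20, 31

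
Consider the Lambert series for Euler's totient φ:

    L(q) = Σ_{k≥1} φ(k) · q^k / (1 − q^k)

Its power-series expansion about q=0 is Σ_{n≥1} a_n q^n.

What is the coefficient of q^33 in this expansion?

q^33  k|33↦φ(k): 33:20 11:10 3:2 1:1  a_33=33

a_33 = 33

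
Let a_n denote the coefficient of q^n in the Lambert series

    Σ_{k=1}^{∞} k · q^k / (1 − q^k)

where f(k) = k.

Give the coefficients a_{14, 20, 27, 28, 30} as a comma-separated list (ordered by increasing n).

[q^14] f(1)=1,f(2)=2,f(7)=7,f(14)=14 ⇒ 24
n=20: 1·20 2·10 4·5 5·4 10·2 20·1  f→[1+2+4+5+10+20]=42
n=27: 27·1 9·3 3·9 1·27  f→[27+9+3+1]=40
n=28: 1·28 2·14 4·7 7·4 14·2 28·1  f→[1+2+4+7+14+28]=56
[q^30] f(1)=1,f(2)=2,f(3)=3,f(5)=5,f(6)=6,f(10)=10,f(15)=15,f(30)=30 ⇒ 72

24, 42, 40, 56, 72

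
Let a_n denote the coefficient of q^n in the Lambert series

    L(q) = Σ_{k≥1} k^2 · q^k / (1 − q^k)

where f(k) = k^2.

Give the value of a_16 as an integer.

a_16 = 341

n=16: 16·1 8·2 4·4 2·8 1·16  f→[256+64+16+4+1]=341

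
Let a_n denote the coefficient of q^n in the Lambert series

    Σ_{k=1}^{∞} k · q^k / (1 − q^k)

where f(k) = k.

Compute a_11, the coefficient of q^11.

[q^11] f(11)=11,f(1)=1 ⇒ 12

a_11 = 12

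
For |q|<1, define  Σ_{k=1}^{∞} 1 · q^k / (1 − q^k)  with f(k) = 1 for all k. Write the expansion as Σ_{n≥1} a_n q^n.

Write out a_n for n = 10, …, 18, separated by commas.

4, 2, 6, 2, 4, 4, 5, 2, 6

[q^10] f(10)=1,f(5)=1,f(2)=1,f(1)=1 ⇒ 4
q^11  k|11↦f(k): 1:1 11:1  a_11=2
[q^12] f(12)=1,f(6)=1,f(4)=1,f(3)=1,f(2)=1,f(1)=1 ⇒ 6
[q^13] f(13)=1,f(1)=1 ⇒ 2
q^14  k|14↦f(k): 1:1 2:1 7:1 14:1  a_14=4
q^15  k|15↦f(k): 15:1 5:1 3:1 1:1  a_15=4
q^16  k|16↦f(k): 1:1 2:1 4:1 8:1 16:1  a_16=5
[q^17] f(17)=1,f(1)=1 ⇒ 2
[q^18] f(1)=1,f(2)=1,f(3)=1,f(6)=1,f(9)=1,f(18)=1 ⇒ 6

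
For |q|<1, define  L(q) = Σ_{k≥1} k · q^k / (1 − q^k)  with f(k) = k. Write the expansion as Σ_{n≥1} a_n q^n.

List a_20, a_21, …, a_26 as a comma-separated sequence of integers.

[q^20] f(1)=1,f(2)=2,f(4)=4,f(5)=5,f(10)=10,f(20)=20 ⇒ 42
d|21:{21,7,3,1}  Σf=21+7+3+1=32
q^22  k|22↦f(k): 22:22 11:11 2:2 1:1  a_22=36
[q^23] f(23)=23,f(1)=1 ⇒ 24
d|24:{24,12,8,6,4,3,2,1}  Σf=24+12+8+6+4+3+2+1=60
[q^25] f(1)=1,f(5)=5,f(25)=25 ⇒ 31
q^26  k|26↦f(k): 26:26 13:13 2:2 1:1  a_26=42

42, 32, 36, 24, 60, 31, 42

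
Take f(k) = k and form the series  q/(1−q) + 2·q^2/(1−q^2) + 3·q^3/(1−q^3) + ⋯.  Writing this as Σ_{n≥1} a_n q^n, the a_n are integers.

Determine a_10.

a_10 = 18

q^10  k|10↦f(k): 10:10 5:5 2:2 1:1  a_10=18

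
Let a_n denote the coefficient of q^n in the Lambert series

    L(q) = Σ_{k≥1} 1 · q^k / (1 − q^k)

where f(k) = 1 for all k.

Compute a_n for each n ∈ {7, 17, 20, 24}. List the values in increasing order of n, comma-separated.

q^7  k|7↦f(k): 7:1 1:1  a_7=2
q^17  k|17↦f(k): 17:1 1:1  a_17=2
n=20: 20·1 10·2 5·4 4·5 2·10 1·20  f→[1+1+1+1+1+1]=6
q^24  k|24↦f(k): 1:1 2:1 3:1 4:1 6:1 8:1 12:1 24:1  a_24=8

2, 2, 6, 8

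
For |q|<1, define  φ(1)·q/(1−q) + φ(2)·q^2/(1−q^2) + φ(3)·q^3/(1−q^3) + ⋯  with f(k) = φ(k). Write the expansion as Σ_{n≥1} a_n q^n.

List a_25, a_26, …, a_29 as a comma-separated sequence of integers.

[q^25] φ(25)=20,φ(5)=4,φ(1)=1 ⇒ 25
[q^26] φ(26)=12,φ(13)=12,φ(2)=1,φ(1)=1 ⇒ 26
d|27:{27,9,3,1}  Σφ=18+6+2+1=27
n=28: 1·28 2·14 4·7 7·4 14·2 28·1  φ→[1+1+2+6+6+12]=28
[q^29] φ(29)=28,φ(1)=1 ⇒ 29

25, 26, 27, 28, 29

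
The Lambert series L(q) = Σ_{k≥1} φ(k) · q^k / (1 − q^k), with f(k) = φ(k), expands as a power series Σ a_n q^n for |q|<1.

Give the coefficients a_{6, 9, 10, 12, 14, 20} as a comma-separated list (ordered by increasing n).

q^6  k|6↦φ(k): 6:2 3:2 2:1 1:1  a_6=6
q^9  k|9↦φ(k): 9:6 3:2 1:1  a_9=9
q^10  k|10↦φ(k): 10:4 5:4 2:1 1:1  a_10=10
[q^12] φ(1)=1,φ(2)=1,φ(3)=2,φ(4)=2,φ(6)=2,φ(12)=4 ⇒ 12
[q^14] φ(14)=6,φ(7)=6,φ(2)=1,φ(1)=1 ⇒ 14
[q^20] φ(1)=1,φ(2)=1,φ(4)=2,φ(5)=4,φ(10)=4,φ(20)=8 ⇒ 20

6, 9, 10, 12, 14, 20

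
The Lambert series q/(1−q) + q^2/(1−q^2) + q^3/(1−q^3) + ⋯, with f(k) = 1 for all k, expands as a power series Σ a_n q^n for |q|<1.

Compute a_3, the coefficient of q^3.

a_3 = 2

[q^3] f(1)=1,f(3)=1 ⇒ 2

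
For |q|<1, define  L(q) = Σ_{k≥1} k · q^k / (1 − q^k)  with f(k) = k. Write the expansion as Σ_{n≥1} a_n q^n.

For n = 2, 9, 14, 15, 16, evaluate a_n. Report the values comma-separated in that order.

d|2:{2,1}  Σf=2+1=3
d|9:{1,3,9}  Σf=1+3+9=13
d|14:{14,7,2,1}  Σf=14+7+2+1=24
q^15  k|15↦f(k): 1:1 3:3 5:5 15:15  a_15=24
[q^16] f(16)=16,f(8)=8,f(4)=4,f(2)=2,f(1)=1 ⇒ 31

3, 13, 24, 24, 31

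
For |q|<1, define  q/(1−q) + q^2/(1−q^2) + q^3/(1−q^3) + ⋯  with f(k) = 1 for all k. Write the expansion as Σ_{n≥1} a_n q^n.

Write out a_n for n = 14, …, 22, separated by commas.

n=14: 1·14 2·7 7·2 14·1  f→[1+1+1+1]=4
q^15  k|15↦f(k): 15:1 5:1 3:1 1:1  a_15=4
[q^16] f(1)=1,f(2)=1,f(4)=1,f(8)=1,f(16)=1 ⇒ 5
d|17:{1,17}  Σf=1+1=2
d|18:{1,2,3,6,9,18}  Σf=1+1+1+1+1+1=6
d|19:{1,19}  Σf=1+1=2
n=20: 20·1 10·2 5·4 4·5 2·10 1·20  f→[1+1+1+1+1+1]=6
n=21: 21·1 7·3 3·7 1·21  f→[1+1+1+1]=4
[q^22] f(1)=1,f(2)=1,f(11)=1,f(22)=1 ⇒ 4

4, 4, 5, 2, 6, 2, 6, 4, 4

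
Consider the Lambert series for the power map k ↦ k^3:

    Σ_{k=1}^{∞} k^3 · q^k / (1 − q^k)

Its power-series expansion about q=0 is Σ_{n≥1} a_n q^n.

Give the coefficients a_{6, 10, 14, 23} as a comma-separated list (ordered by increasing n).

d|6:{1,2,3,6}  Σf=1+8+27+216=252
n=10: 10·1 5·2 2·5 1·10  f→[1000+125+8+1]=1134
n=14: 14·1 7·2 2·7 1·14  f→[2744+343+8+1]=3096
[q^23] f(1)=1,f(23)=12167 ⇒ 12168

252, 1134, 3096, 12168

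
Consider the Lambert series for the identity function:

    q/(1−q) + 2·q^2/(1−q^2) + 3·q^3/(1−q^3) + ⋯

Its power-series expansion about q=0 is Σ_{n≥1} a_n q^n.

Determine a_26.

a_26 = 42

n=26: 1·26 2·13 13·2 26·1  f→[1+2+13+26]=42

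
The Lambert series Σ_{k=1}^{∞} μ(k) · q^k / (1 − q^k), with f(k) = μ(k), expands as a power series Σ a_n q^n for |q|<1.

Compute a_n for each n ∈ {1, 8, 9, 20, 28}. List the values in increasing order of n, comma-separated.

n=1: 1·1  μ→[1]=1
[q^8] μ(8)=0,μ(4)=0,μ(2)=-1,μ(1)=1 ⇒ 0
n=9: 9·1 3·3 1·9  μ→[0+(-1)+1]=0
d|20:{1,2,4,5,10,20}  Σμ=1+(-1)+0+(-1)+1+0=0
q^28  k|28↦μ(k): 1:1 2:-1 4:0 7:-1 14:1 28:0  a_28=0

1, 0, 0, 0, 0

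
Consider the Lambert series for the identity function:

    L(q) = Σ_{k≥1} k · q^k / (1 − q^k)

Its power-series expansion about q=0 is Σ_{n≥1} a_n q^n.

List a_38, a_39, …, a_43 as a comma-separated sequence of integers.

[q^38] f(1)=1,f(2)=2,f(19)=19,f(38)=38 ⇒ 60
q^39  k|39↦f(k): 39:39 13:13 3:3 1:1  a_39=56
[q^40] f(1)=1,f(2)=2,f(4)=4,f(5)=5,f(8)=8,f(10)=10,f(20)=20,f(40)=40 ⇒ 90
n=41: 1·41 41·1  f→[1+41]=42
n=42: 42·1 21·2 14·3 7·6 6·7 3·14 2·21 1·42  f→[42+21+14+7+6+3+2+1]=96
d|43:{1,43}  Σf=1+43=44

60, 56, 90, 42, 96, 44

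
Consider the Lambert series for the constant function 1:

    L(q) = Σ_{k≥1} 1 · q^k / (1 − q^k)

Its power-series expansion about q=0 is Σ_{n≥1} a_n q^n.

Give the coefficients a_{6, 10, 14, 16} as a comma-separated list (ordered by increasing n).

[q^6] f(6)=1,f(3)=1,f(2)=1,f(1)=1 ⇒ 4
d|10:{1,2,5,10}  Σf=1+1+1+1=4
d|14:{14,7,2,1}  Σf=1+1+1+1=4
q^16  k|16↦f(k): 16:1 8:1 4:1 2:1 1:1  a_16=5

4, 4, 4, 5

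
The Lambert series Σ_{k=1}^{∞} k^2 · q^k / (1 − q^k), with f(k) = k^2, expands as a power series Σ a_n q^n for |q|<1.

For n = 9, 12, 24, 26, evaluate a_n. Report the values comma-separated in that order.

91, 210, 850, 850

d|9:{1,3,9}  Σf=1+9+81=91
d|12:{1,2,3,4,6,12}  Σf=1+4+9+16+36+144=210
d|24:{1,2,3,4,6,8,12,24}  Σf=1+4+9+16+36+64+144+576=850
q^26  k|26↦f(k): 1:1 2:4 13:169 26:676  a_26=850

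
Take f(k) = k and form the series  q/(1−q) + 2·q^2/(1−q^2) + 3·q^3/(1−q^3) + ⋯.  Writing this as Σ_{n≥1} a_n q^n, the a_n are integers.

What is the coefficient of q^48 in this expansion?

d|48:{1,2,3,4,6,8,12,16,24,48}  Σf=1+2+3+4+6+8+12+16+24+48=124

a_48 = 124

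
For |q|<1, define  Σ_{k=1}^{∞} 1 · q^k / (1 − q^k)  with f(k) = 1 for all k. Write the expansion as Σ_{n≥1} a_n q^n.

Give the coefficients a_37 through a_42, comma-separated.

2, 4, 4, 8, 2, 8

n=37: 1·37 37·1  f→[1+1]=2
[q^38] f(38)=1,f(19)=1,f(2)=1,f(1)=1 ⇒ 4
n=39: 1·39 3·13 13·3 39·1  f→[1+1+1+1]=4
[q^40] f(40)=1,f(20)=1,f(10)=1,f(8)=1,f(5)=1,f(4)=1,f(2)=1,f(1)=1 ⇒ 8
q^41  k|41↦f(k): 41:1 1:1  a_41=2
q^42  k|42↦f(k): 1:1 2:1 3:1 6:1 7:1 14:1 21:1 42:1  a_42=8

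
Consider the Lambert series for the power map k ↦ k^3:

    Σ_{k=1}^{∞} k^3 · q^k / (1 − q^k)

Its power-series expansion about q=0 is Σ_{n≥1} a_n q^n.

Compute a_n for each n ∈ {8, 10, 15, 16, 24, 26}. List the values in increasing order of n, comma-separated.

q^8  k|8↦f(k): 1:1 2:8 4:64 8:512  a_8=585
d|10:{1,2,5,10}  Σf=1+8+125+1000=1134
n=15: 1·15 3·5 5·3 15·1  f→[1+27+125+3375]=3528
n=16: 16·1 8·2 4·4 2·8 1·16  f→[4096+512+64+8+1]=4681
[q^24] f(1)=1,f(2)=8,f(3)=27,f(4)=64,f(6)=216,f(8)=512,f(12)=1728,f(24)=13824 ⇒ 16380
[q^26] f(26)=17576,f(13)=2197,f(2)=8,f(1)=1 ⇒ 19782

585, 1134, 3528, 4681, 16380, 19782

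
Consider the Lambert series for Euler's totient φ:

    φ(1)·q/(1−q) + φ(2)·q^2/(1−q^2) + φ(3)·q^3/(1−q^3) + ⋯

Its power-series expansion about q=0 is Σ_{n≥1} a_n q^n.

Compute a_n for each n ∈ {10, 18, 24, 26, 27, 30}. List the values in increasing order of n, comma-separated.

q^10  k|10↦φ(k): 1:1 2:1 5:4 10:4  a_10=10
n=18: 1·18 2·9 3·6 6·3 9·2 18·1  φ→[1+1+2+2+6+6]=18
[q^24] φ(24)=8,φ(12)=4,φ(8)=4,φ(6)=2,φ(4)=2,φ(3)=2,φ(2)=1,φ(1)=1 ⇒ 24
q^26  k|26↦φ(k): 1:1 2:1 13:12 26:12  a_26=26
q^27  k|27↦φ(k): 1:1 3:2 9:6 27:18  a_27=27
n=30: 30·1 15·2 10·3 6·5 5·6 3·10 2·15 1·30  φ→[8+8+4+2+4+2+1+1]=30

10, 18, 24, 26, 27, 30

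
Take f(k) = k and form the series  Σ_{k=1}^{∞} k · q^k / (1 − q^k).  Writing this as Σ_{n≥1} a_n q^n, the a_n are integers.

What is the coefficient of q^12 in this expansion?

a_12 = 28

[q^12] f(12)=12,f(6)=6,f(4)=4,f(3)=3,f(2)=2,f(1)=1 ⇒ 28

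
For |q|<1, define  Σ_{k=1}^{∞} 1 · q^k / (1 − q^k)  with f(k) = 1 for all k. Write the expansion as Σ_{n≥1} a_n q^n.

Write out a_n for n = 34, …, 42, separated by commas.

n=34: 34·1 17·2 2·17 1·34  f→[1+1+1+1]=4
[q^35] f(35)=1,f(7)=1,f(5)=1,f(1)=1 ⇒ 4
d|36:{36,18,12,9,6,4,3,2,1}  Σf=1+1+1+1+1+1+1+1+1=9
q^37  k|37↦f(k): 1:1 37:1  a_37=2
q^38  k|38↦f(k): 38:1 19:1 2:1 1:1  a_38=4
[q^39] f(1)=1,f(3)=1,f(13)=1,f(39)=1 ⇒ 4
n=40: 1·40 2·20 4·10 5·8 8·5 10·4 20·2 40·1  f→[1+1+1+1+1+1+1+1]=8
d|41:{1,41}  Σf=1+1=2
d|42:{42,21,14,7,6,3,2,1}  Σf=1+1+1+1+1+1+1+1=8

4, 4, 9, 2, 4, 4, 8, 2, 8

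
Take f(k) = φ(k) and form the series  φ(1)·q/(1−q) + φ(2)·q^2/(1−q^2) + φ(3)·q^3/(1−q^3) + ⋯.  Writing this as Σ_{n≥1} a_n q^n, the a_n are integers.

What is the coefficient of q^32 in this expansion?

n=32: 1·32 2·16 4·8 8·4 16·2 32·1  φ→[1+1+2+4+8+16]=32

a_32 = 32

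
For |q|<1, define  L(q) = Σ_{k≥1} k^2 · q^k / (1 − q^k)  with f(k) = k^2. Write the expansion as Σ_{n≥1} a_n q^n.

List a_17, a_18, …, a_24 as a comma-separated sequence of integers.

290, 455, 362, 546, 500, 610, 530, 850

q^17  k|17↦f(k): 17:289 1:1  a_17=290
q^18  k|18↦f(k): 18:324 9:81 6:36 3:9 2:4 1:1  a_18=455
n=19: 1·19 19·1  f→[1+361]=362
n=20: 20·1 10·2 5·4 4·5 2·10 1·20  f→[400+100+25+16+4+1]=546
[q^21] f(1)=1,f(3)=9,f(7)=49,f(21)=441 ⇒ 500
[q^22] f(1)=1,f(2)=4,f(11)=121,f(22)=484 ⇒ 610
q^23  k|23↦f(k): 1:1 23:529  a_23=530
d|24:{1,2,3,4,6,8,12,24}  Σf=1+4+9+16+36+64+144+576=850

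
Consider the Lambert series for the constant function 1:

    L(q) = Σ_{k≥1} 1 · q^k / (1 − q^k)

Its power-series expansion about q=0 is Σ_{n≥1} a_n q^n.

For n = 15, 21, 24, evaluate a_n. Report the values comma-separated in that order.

4, 4, 8

d|15:{1,3,5,15}  Σf=1+1+1+1=4
q^21  k|21↦f(k): 1:1 3:1 7:1 21:1  a_21=4
q^24  k|24↦f(k): 24:1 12:1 8:1 6:1 4:1 3:1 2:1 1:1  a_24=8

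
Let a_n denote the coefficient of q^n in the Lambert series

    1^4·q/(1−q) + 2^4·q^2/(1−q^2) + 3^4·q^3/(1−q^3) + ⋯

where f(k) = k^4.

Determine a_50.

d|50:{50,25,10,5,2,1}  Σf=6250000+390625+10000+625+16+1=6651267

a_50 = 6651267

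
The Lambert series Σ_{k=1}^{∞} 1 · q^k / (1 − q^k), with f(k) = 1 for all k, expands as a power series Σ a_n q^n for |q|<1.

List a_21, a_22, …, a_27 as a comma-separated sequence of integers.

4, 4, 2, 8, 3, 4, 4

q^21  k|21↦f(k): 21:1 7:1 3:1 1:1  a_21=4
q^22  k|22↦f(k): 1:1 2:1 11:1 22:1  a_22=4
n=23: 1·23 23·1  f→[1+1]=2
d|24:{1,2,3,4,6,8,12,24}  Σf=1+1+1+1+1+1+1+1=8
d|25:{1,5,25}  Σf=1+1+1=3
n=26: 26·1 13·2 2·13 1·26  f→[1+1+1+1]=4
d|27:{1,3,9,27}  Σf=1+1+1+1=4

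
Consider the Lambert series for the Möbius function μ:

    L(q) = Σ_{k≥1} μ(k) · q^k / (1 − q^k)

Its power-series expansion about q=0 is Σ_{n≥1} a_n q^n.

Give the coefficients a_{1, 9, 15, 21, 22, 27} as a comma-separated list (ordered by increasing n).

q^1  k|1↦μ(k): 1:1  a_1=1
d|9:{9,3,1}  Σμ=0+(-1)+1=0
[q^15] μ(15)=1,μ(5)=-1,μ(3)=-1,μ(1)=1 ⇒ 0
n=21: 1·21 3·7 7·3 21·1  μ→[1+(-1)+(-1)+1]=0
n=22: 1·22 2·11 11·2 22·1  μ→[1+(-1)+(-1)+1]=0
[q^27] μ(1)=1,μ(3)=-1,μ(9)=0,μ(27)=0 ⇒ 0

1, 0, 0, 0, 0, 0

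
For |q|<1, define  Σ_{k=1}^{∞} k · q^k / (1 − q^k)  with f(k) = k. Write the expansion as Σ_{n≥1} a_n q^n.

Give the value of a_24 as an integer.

a_24 = 60

q^24  k|24↦f(k): 24:24 12:12 8:8 6:6 4:4 3:3 2:2 1:1  a_24=60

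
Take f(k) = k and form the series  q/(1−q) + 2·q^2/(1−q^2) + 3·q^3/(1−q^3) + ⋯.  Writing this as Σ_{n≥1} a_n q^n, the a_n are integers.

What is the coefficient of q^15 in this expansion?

[q^15] f(1)=1,f(3)=3,f(5)=5,f(15)=15 ⇒ 24

a_15 = 24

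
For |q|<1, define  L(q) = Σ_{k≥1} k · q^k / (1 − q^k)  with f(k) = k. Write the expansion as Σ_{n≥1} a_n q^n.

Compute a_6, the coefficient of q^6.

a_6 = 12

[q^6] f(6)=6,f(3)=3,f(2)=2,f(1)=1 ⇒ 12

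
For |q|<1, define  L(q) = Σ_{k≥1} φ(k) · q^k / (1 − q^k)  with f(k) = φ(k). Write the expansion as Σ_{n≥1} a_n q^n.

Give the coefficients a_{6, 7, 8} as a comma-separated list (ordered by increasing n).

[q^6] φ(6)=2,φ(3)=2,φ(2)=1,φ(1)=1 ⇒ 6
[q^7] φ(1)=1,φ(7)=6 ⇒ 7
q^8  k|8↦φ(k): 8:4 4:2 2:1 1:1  a_8=8

6, 7, 8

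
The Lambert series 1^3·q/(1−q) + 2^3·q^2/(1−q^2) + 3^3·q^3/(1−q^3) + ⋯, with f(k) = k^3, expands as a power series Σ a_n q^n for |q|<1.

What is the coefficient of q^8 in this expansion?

a_8 = 585

[q^8] f(8)=512,f(4)=64,f(2)=8,f(1)=1 ⇒ 585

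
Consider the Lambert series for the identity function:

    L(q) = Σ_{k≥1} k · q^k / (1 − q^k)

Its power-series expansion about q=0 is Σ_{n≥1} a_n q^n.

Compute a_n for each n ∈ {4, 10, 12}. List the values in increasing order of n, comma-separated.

7, 18, 28

q^4  k|4↦f(k): 1:1 2:2 4:4  a_4=7
q^10  k|10↦f(k): 1:1 2:2 5:5 10:10  a_10=18
d|12:{1,2,3,4,6,12}  Σf=1+2+3+4+6+12=28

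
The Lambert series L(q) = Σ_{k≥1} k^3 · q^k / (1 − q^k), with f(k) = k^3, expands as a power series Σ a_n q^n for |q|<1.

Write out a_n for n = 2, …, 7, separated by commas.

n=2: 2·1 1·2  f→[8+1]=9
q^3  k|3↦f(k): 1:1 3:27  a_3=28
n=4: 4·1 2·2 1·4  f→[64+8+1]=73
[q^5] f(5)=125,f(1)=1 ⇒ 126
n=6: 6·1 3·2 2·3 1·6  f→[216+27+8+1]=252
[q^7] f(7)=343,f(1)=1 ⇒ 344

9, 28, 73, 126, 252, 344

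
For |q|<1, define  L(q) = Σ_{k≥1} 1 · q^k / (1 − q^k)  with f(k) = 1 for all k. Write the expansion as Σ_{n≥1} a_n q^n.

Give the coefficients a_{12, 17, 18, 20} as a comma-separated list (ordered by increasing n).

d|12:{1,2,3,4,6,12}  Σf=1+1+1+1+1+1=6
[q^17] f(1)=1,f(17)=1 ⇒ 2
d|18:{1,2,3,6,9,18}  Σf=1+1+1+1+1+1=6
[q^20] f(20)=1,f(10)=1,f(5)=1,f(4)=1,f(2)=1,f(1)=1 ⇒ 6

6, 2, 6, 6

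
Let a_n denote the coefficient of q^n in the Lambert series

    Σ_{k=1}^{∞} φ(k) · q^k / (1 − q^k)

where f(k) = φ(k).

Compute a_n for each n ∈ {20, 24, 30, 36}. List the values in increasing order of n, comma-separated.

[q^20] φ(20)=8,φ(10)=4,φ(5)=4,φ(4)=2,φ(2)=1,φ(1)=1 ⇒ 20
q^24  k|24↦φ(k): 24:8 12:4 8:4 6:2 4:2 3:2 2:1 1:1  a_24=24
n=30: 30·1 15·2 10·3 6·5 5·6 3·10 2·15 1·30  φ→[8+8+4+2+4+2+1+1]=30
n=36: 36·1 18·2 12·3 9·4 6·6 4·9 3·12 2·18 1·36  φ→[12+6+4+6+2+2+2+1+1]=36

20, 24, 30, 36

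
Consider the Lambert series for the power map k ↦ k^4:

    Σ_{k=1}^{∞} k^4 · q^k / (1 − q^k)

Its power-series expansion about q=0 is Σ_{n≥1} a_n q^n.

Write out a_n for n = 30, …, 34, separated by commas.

d|30:{30,15,10,6,5,3,2,1}  Σf=810000+50625+10000+1296+625+81+16+1=872644
[q^31] f(31)=923521,f(1)=1 ⇒ 923522
q^32  k|32↦f(k): 32:1048576 16:65536 8:4096 4:256 2:16 1:1  a_32=1118481
[q^33] f(33)=1185921,f(11)=14641,f(3)=81,f(1)=1 ⇒ 1200644
q^34  k|34↦f(k): 1:1 2:16 17:83521 34:1336336  a_34=1419874

872644, 923522, 1118481, 1200644, 1419874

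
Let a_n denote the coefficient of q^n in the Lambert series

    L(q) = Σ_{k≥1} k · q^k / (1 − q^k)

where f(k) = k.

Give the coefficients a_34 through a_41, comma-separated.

q^34  k|34↦f(k): 1:1 2:2 17:17 34:34  a_34=54
n=35: 1·35 5·7 7·5 35·1  f→[1+5+7+35]=48
d|36:{36,18,12,9,6,4,3,2,1}  Σf=36+18+12+9+6+4+3+2+1=91
d|37:{37,1}  Σf=37+1=38
d|38:{38,19,2,1}  Σf=38+19+2+1=60
q^39  k|39↦f(k): 1:1 3:3 13:13 39:39  a_39=56
d|40:{1,2,4,5,8,10,20,40}  Σf=1+2+4+5+8+10+20+40=90
[q^41] f(1)=1,f(41)=41 ⇒ 42

54, 48, 91, 38, 60, 56, 90, 42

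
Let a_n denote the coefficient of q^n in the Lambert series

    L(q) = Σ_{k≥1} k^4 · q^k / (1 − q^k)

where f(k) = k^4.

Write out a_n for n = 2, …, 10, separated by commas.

17, 82, 273, 626, 1394, 2402, 4369, 6643, 10642

q^2  k|2↦f(k): 2:16 1:1  a_2=17
q^3  k|3↦f(k): 3:81 1:1  a_3=82
[q^4] f(1)=1,f(2)=16,f(4)=256 ⇒ 273
q^5  k|5↦f(k): 1:1 5:625  a_5=626
d|6:{1,2,3,6}  Σf=1+16+81+1296=1394
[q^7] f(1)=1,f(7)=2401 ⇒ 2402
d|8:{8,4,2,1}  Σf=4096+256+16+1=4369
d|9:{9,3,1}  Σf=6561+81+1=6643
[q^10] f(1)=1,f(2)=16,f(5)=625,f(10)=10000 ⇒ 10642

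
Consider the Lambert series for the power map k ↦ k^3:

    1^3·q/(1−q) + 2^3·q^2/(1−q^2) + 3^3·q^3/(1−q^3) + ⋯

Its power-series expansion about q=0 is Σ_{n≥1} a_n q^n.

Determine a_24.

q^24  k|24↦f(k): 1:1 2:8 3:27 4:64 6:216 8:512 12:1728 24:13824  a_24=16380

a_24 = 16380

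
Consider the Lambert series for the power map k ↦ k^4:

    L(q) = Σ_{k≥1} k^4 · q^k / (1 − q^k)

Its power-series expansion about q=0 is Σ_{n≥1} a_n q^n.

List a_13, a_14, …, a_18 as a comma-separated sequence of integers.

28562, 40834, 51332, 69905, 83522, 112931

q^13  k|13↦f(k): 13:28561 1:1  a_13=28562
d|14:{14,7,2,1}  Σf=38416+2401+16+1=40834
n=15: 15·1 5·3 3·5 1·15  f→[50625+625+81+1]=51332
q^16  k|16↦f(k): 16:65536 8:4096 4:256 2:16 1:1  a_16=69905
d|17:{1,17}  Σf=1+83521=83522
n=18: 1·18 2·9 3·6 6·3 9·2 18·1  f→[1+16+81+1296+6561+104976]=112931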